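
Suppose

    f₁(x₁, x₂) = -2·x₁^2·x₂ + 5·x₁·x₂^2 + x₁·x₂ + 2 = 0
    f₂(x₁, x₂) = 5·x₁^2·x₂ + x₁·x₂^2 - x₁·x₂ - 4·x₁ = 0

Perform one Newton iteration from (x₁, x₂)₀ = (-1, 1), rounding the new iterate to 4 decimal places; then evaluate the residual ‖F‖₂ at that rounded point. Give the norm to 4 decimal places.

2.0436

At (-1, 1): F = (-6.0000, 9.0000).
Jacobian J = [[-4·x₁·x₂ + 5·x₂^2 + x₂, -2·x₁^2 + 10·x₁·x₂ + x₁], [10·x₁·x₂ + x₂^2 - x₂ - 4, 5·x₁^2 + 2·x₁·x₂ - x₁]].
At the point, J = [[10.0000, -13.0000], [-14.0000, 4.0000]] (det J = -142.0000).
Solving J·Δ = −F gives Δ = (0.6549, 0.0423).
Then the next iterate is (x₁, x₂)₁ = (-0.3451, 1.0423).
Re-evaluating at (-0.3451, 1.0423): F = (-0.482526, 1.985843), so ‖F‖₂ = 2.0436.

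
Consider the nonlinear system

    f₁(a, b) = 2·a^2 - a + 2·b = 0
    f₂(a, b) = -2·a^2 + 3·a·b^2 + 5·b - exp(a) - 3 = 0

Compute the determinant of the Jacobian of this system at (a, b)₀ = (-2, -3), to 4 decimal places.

-438.7293

J = [[4·a - 1, 2], [-4·a + 3·b^2 - exp(a), 6·a·b + 5]].
At the point, J = [[-9.0000, 2.0000], [34.864665, 41.0000]].
det J = -438.7293.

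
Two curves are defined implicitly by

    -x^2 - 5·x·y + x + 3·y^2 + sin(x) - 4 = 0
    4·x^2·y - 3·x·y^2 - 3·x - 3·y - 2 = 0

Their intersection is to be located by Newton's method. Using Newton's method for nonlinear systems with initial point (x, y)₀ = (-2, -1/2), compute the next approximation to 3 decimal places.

(2.996, -3.391)

At (-2, -1/2): F = (-15.15930, -1.000).
Jacobian J = [[-2·x - 5·y + cos(x) + 1, -5·x + 6·y], [8·x·y - 3·y^2 - 3, 4·x^2 - 6·x·y - 3]].
At the point, J = [[7.08385, 7.000], [4.250, 7.000]] (det J = 19.83697).
Solving J·Δ = −F gives Δ = (4.996, -2.891).
Then the next iterate is (x, y)₁ = (2.996, -3.391).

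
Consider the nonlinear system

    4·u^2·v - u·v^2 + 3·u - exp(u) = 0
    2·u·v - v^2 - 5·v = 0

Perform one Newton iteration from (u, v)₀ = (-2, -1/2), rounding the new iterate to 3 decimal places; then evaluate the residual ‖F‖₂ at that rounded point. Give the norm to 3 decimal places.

4.570

At (-2, -1/2): F = (-13.63534, 4.250).
Jacobian J = [[8·u·v - v^2 - exp(u) + 3, 4·u^2 - 2·u·v], [2·v, 2·u - 2·v - 5]].
At the point, J = [[10.61466, 14.000], [-1.000, -8.000]] (det J = -70.91732).
Solving J·Δ = −F gives Δ = (0.699, 0.444).
Then the next iterate is (u, v)₁ = (-1.301, -0.056).
Re-evaluating at (-1.301, -0.056): F = (-4.55032, 0.42258), so ‖F‖₂ = 4.570.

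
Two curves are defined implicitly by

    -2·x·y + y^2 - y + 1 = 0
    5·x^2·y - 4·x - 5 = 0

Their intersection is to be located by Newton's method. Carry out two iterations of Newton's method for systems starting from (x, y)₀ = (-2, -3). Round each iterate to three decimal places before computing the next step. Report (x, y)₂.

At (-2, -3): F = (1.000, -57.000).
Jacobian J = [[-2·y, -2·x + 2·y - 1], [10·x·y - 4, 5·x^2]].
At the point, J = [[6.000, -3.000], [56.000, 20.000]] (det J = 288.000).
Solving J·Δ = −F gives Δ = (0.524, 1.382).
Then the next iterate is (x, y)₁ = (-1.476, -1.618).
Round to (-1.476, -1.618) and repeat: F = (0.45959, -16.72068), J = [[3.236, -1.284], [19.88168, 10.89288]].
Δ = (0.271, 1.041), so (x, y)₂ = (-1.205, -0.577).

(-1.205, -0.577)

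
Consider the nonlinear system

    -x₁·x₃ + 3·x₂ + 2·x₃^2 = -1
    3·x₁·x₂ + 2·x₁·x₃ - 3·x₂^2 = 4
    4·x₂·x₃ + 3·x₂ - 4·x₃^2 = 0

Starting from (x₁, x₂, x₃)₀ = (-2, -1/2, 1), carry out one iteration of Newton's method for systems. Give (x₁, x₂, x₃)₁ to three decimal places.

At (-2, -1/2, 1): F = (3.500, -5.750, -7.500).
Jacobian J = [[-x₃, 3, -x₁ + 4·x₃], [3·x₂ + 2·x₃, 3·x₁ - 6·x₂, 2·x₁], [0, 4·x₃ + 3, 4·x₂ - 8·x₃]].
At the point, J = [[-1.000, 3.000, 6.000], [0.500, -3.000, -4.000], [0.000, 7.000, -10.000]] (det J = -22.000).
Solving J·Δ = −F gives Δ = (-11.636, -1.477, -1.784).
Then the next iterate is (x₁, x₂, x₃)₁ = (-13.636, -1.977, -0.784).

(-13.636, -1.977, -0.784)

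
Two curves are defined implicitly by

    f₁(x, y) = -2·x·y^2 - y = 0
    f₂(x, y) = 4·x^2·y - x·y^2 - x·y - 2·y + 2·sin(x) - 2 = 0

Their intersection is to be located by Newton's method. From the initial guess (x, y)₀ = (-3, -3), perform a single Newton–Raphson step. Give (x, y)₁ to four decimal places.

At (-3, -3): F = (57.0000, -86.282240).
Jacobian J = [[-2·y^2, -4·x·y - 1], [8·x·y - y^2 - y + 2·cos(x), 4·x^2 - 2·x·y - x - 2]].
At the point, J = [[-18.0000, -37.0000], [64.020015, 19.0000]] (det J = 2026.740555).
Solving J·Δ = −F gives Δ = (1.0408, 1.0342).
Then the next iterate is (x, y)₁ = (-1.9592, -1.9658).

(-1.9592, -1.9658)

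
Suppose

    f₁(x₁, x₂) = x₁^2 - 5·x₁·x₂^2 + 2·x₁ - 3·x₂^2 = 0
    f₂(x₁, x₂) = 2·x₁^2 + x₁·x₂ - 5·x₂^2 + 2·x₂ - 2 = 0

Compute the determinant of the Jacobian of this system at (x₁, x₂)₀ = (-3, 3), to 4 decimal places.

2167.0000

J = [[2·x₁ - 5·x₂^2 + 2, -10·x₁·x₂ - 6·x₂], [4·x₁ + x₂, x₁ - 10·x₂ + 2]].
At the point, J = [[-49.0000, 72.0000], [-9.0000, -31.0000]].
det J = 2167.0000.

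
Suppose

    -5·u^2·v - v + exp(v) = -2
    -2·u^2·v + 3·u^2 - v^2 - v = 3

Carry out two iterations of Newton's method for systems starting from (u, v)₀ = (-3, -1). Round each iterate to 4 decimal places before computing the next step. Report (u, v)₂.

(-1.2221, -0.2556)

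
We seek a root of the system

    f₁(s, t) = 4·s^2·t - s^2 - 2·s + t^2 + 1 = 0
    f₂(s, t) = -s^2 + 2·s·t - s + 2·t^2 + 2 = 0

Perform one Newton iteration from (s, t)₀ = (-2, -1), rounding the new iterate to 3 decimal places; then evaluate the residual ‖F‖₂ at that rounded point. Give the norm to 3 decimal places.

2.191

At (-2, -1): F = (-14.000, 6.000).
Jacobian J = [[8·s·t - 2·s - 2, 4·s^2 + 2·t], [-2·s + 2·t - 1, 2·s + 4·t]].
At the point, J = [[18.000, 14.000], [1.000, -8.000]] (det J = -158.000).
Solving J·Δ = −F gives Δ = (0.177, 0.772).
Then the next iterate is (s, t)₁ = (-1.823, -0.228).
Re-evaluating at (-1.823, -0.228): F = (-1.65622, 1.43493), so ‖F‖₂ = 2.191.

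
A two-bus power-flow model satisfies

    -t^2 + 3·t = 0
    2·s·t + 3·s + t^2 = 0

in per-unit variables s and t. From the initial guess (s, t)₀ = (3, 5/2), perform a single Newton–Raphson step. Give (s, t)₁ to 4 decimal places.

At (3, 5/2): F = (1.2500, 30.2500).
Jacobian J = [[0, -2·t + 3], [2·t + 3, 2·s + 2·t]].
At the point, J = [[0.0000, -2.0000], [8.0000, 11.0000]] (det J = 16.0000).
Solving J·Δ = −F gives Δ = (-4.6406, 0.6250).
Then the next iterate is (s, t)₁ = (-1.6406, 3.1250).

(-1.6406, 3.1250)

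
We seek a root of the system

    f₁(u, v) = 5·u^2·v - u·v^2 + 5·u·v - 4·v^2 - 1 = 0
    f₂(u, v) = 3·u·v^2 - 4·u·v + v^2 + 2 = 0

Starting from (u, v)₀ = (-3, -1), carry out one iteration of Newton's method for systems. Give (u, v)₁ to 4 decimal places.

(-2.2857, -0.5357)

At (-3, -1): F = (-32.0000, -18.0000).
Jacobian J = [[10·u·v - v^2 + 5·v, 5·u^2 - 2·u·v + 5·u - 8·v], [3·v^2 - 4·v, 6·u·v - 4·u + 2·v]].
At the point, J = [[24.0000, 32.0000], [7.0000, 28.0000]] (det J = 448.0000).
Solving J·Δ = −F gives Δ = (0.7143, 0.4643).
Then the next iterate is (u, v)₁ = (-2.2857, -0.5357).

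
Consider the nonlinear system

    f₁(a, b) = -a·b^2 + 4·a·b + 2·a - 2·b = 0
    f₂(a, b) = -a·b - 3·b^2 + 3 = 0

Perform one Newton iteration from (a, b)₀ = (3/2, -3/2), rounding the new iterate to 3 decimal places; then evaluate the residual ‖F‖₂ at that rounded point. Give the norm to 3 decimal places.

At (3/2, -3/2): F = (-6.375, -1.500).
Jacobian J = [[-b^2 + 4·b + 2, -2·a·b + 4·a - 2], [-b, -a - 6·b]].
At the point, J = [[-6.250, 8.500], [1.500, 7.500]] (det J = -59.625).
Solving J·Δ = −F gives Δ = (-0.588, 0.318).
Then the next iterate is (a, b)₁ = (0.912, -1.182).
Re-evaluating at (0.912, -1.182): F = (-1.39811, -0.11339), so ‖F‖₂ = 1.403.

1.403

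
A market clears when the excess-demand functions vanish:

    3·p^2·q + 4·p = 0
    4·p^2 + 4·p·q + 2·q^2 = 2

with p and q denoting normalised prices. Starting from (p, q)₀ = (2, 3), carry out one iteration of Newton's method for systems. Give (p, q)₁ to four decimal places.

At (2, 3): F = (44.0000, 56.0000).
Jacobian J = [[6·p·q + 4, 3·p^2], [8·p + 4·q, 4·p + 4·q]].
At the point, J = [[40.0000, 12.0000], [28.0000, 20.0000]] (det J = 464.0000).
Solving J·Δ = −F gives Δ = (-0.4483, -2.1724).
Then the next iterate is (p, q)₁ = (1.5517, 0.8276).

(1.5517, 0.8276)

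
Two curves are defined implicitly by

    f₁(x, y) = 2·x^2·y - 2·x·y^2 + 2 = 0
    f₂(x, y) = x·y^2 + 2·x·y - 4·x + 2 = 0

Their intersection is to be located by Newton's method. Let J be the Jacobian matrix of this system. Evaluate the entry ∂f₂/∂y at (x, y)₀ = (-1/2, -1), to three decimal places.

0.000

∂f₂/∂y = 2·x·y + 2·x.
At (-1/2, -1) this is 0.000.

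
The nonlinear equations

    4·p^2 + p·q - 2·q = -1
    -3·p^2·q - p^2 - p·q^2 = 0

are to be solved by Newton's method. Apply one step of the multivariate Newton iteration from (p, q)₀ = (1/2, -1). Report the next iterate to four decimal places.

At (1/2, -1): F = (3.5000, 0.0000).
Jacobian J = [[8·p + q, p - 2], [-6·p·q - 2·p - q^2, -3·p^2 - 2·p·q]].
At the point, J = [[3.0000, -1.5000], [1.0000, 0.2500]] (det J = 2.2500).
Solving J·Δ = −F gives Δ = (-0.3889, 1.5556).
Then the next iterate is (p, q)₁ = (0.1111, 0.5556).

(0.1111, 0.5556)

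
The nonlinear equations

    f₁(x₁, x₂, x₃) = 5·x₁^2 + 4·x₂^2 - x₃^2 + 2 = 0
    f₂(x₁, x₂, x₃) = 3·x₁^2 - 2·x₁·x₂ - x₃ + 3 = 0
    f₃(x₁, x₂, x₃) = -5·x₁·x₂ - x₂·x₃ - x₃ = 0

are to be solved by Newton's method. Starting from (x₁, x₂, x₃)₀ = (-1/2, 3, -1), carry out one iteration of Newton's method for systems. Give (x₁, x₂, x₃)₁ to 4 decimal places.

(0.3983, 1.7273, -2.6071)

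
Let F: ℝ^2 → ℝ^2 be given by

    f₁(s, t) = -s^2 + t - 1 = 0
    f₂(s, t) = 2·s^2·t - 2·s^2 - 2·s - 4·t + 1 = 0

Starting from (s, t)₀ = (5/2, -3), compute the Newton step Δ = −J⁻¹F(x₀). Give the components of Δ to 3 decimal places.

(-90.250, -441.000)

At (5/2, -3): F = (-10.250, -42.000).
Jacobian J = [[-2·s, 1], [4·s·t - 4·s - 2, 2·s^2 - 4]].
At the point, J = [[-5.000, 1.000], [-42.000, 8.500]] (det J = -0.500).
Solving J·Δ = −F gives Δ = (-90.250, -441.000).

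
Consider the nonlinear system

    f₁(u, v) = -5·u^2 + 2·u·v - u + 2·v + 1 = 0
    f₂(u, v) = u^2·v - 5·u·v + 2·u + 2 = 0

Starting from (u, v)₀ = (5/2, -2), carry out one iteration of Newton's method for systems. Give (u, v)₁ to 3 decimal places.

(1.603, 0.833)

At (5/2, -2): F = (-46.750, 19.500).
Jacobian J = [[-10·u + 2·v - 1, 2·u + 2], [2·u·v - 5·v + 2, u^2 - 5·u]].
At the point, J = [[-30.000, 7.000], [2.000, -6.250]] (det J = 173.500).
Solving J·Δ = −F gives Δ = (-0.897, 2.833).
Then the next iterate is (u, v)₁ = (1.603, 0.833).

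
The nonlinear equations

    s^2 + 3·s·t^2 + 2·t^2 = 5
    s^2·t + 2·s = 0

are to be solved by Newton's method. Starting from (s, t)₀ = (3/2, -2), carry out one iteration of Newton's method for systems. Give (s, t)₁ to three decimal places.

(1.690, -0.996)

At (3/2, -2): F = (23.250, -1.500).
Jacobian J = [[2·s + 3·t^2, 6·s·t + 4·t], [2·s·t + 2, s^2]].
At the point, J = [[15.000, -26.000], [-4.000, 2.250]] (det J = -70.250).
Solving J·Δ = −F gives Δ = (0.190, 1.004).
Then the next iterate is (s, t)₁ = (1.690, -0.996).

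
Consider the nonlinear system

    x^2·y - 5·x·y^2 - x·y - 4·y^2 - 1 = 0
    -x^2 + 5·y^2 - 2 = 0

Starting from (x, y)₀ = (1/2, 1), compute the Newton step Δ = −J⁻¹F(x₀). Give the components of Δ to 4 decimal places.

At (1/2, 1): F = (-7.7500, 2.7500).
Jacobian J = [[2·x·y - 5·y^2 - y, x^2 - 10·x·y - x - 8·y], [-2·x, 10·y]].
At the point, J = [[-5.0000, -13.2500], [-1.0000, 10.0000]] (det J = -63.2500).
Solving J·Δ = −F gives Δ = (-0.6492, -0.3399).

(-0.6492, -0.3399)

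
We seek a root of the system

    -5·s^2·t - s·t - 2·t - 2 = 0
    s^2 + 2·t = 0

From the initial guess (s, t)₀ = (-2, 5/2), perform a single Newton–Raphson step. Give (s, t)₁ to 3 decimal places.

At (-2, 5/2): F = (-52.000, 9.000).
Jacobian J = [[-10·s·t - t, -5·s^2 - s - 2], [2·s, 2]].
At the point, J = [[47.500, -20.000], [-4.000, 2.000]] (det J = 15.000).
Solving J·Δ = −F gives Δ = (-5.067, -14.633).
Then the next iterate is (s, t)₁ = (-7.067, -12.133).

(-7.067, -12.133)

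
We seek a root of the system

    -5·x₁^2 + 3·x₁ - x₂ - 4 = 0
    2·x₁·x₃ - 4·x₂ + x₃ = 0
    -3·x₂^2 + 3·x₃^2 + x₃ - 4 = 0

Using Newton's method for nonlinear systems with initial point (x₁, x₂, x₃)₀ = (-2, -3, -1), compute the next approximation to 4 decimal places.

(-0.7383, -0.9813, 0.4673)

At (-2, -3, -1): F = (-27.0000, 15.0000, -29.0000).
Jacobian J = [[-10·x₁ + 3, -1, 0], [2·x₃, -4, 2·x₁ + 1], [0, -6·x₂, 6·x₃ + 1]].
At the point, J = [[23.0000, -1.0000, 0.0000], [-2.0000, -4.0000, -3.0000], [0.0000, 18.0000, -5.0000]] (det J = 1712.0000).
Solving J·Δ = −F gives Δ = (1.2617, 2.0187, 1.4673).
Then the next iterate is (x₁, x₂, x₃)₁ = (-0.7383, -0.9813, 0.4673).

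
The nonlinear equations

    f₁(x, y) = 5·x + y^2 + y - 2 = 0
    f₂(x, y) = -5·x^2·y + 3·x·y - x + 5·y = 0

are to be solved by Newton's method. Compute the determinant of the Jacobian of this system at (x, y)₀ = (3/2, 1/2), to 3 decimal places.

5.250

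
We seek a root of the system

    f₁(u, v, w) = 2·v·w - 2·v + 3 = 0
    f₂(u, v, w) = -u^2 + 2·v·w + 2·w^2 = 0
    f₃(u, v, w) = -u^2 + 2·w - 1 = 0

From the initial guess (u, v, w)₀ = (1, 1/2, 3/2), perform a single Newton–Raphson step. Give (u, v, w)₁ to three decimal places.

At (1, 1/2, 3/2): F = (3.500, 5.000, 1.000).
Jacobian J = [[0, 2·w - 2, 2·v], [-2·u, 2·w, 2·v + 4·w], [-2·u, 0, 2]].
At the point, J = [[0.000, 1.000, 1.000], [-2.000, 3.000, 7.000], [-2.000, 0.000, 2.000]] (det J = -4.000).
Solving J·Δ = −F gives Δ = (3.750, -6.750, 3.250).
Then the next iterate is (u, v, w)₁ = (4.750, -6.250, 4.750).

(4.750, -6.250, 4.750)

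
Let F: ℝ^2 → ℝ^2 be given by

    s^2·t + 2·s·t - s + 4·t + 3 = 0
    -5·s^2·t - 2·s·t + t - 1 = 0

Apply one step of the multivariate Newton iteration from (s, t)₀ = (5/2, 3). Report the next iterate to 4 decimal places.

At (5/2, 3): F = (46.2500, -106.7500).
Jacobian J = [[2·s·t + 2·t - 1, s^2 + 2·s + 4], [-10·s·t - 2·t, -5·s^2 - 2·s + 1]].
At the point, J = [[20.0000, 15.2500], [-81.0000, -35.2500]] (det J = 530.2500).
Solving J·Δ = −F gives Δ = (0.0045, -3.0387).
Then the next iterate is (s, t)₁ = (2.5045, -0.0387).

(2.5045, -0.0387)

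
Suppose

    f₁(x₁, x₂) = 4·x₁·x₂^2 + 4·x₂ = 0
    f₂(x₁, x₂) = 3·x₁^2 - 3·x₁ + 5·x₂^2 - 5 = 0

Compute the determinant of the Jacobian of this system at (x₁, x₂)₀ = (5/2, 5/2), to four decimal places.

J = [[4·x₂^2, 8·x₁·x₂ + 4], [6·x₁ - 3, 10·x₂]].
At the point, J = [[25.0000, 54.0000], [12.0000, 25.0000]].
det J = -23.0000.

-23.0000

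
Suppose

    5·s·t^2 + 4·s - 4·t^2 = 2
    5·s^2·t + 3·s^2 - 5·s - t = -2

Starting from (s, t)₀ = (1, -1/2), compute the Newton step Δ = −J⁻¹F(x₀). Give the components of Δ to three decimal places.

At (1, -1/2): F = (2.250, -2.000).
Jacobian J = [[5·t^2 + 4, 10·s·t - 8·t], [10·s·t + 6·s - 5, 5·s^2 - 1]].
At the point, J = [[5.250, -1.000], [-4.000, 4.000]] (det J = 17.000).
Solving J·Δ = −F gives Δ = (-0.412, 0.088).

(-0.412, 0.088)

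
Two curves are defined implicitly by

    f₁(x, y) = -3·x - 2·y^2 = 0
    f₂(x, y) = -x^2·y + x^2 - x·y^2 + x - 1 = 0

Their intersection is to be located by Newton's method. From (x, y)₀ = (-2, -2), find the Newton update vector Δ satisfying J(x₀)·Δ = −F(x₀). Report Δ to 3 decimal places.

(0.718, 0.519)

At (-2, -2): F = (-2.000, 17.000).
Jacobian J = [[-3, -4·y], [-2·x·y + 2·x - y^2 + 1, -x^2 - 2·x·y]].
At the point, J = [[-3.000, 8.000], [-15.000, -12.000]] (det J = 156.000).
Solving J·Δ = −F gives Δ = (0.718, 0.519).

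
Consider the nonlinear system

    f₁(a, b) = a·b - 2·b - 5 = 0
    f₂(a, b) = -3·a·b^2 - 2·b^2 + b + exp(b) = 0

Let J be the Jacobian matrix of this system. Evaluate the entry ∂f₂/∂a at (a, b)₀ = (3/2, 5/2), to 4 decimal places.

∂f₂/∂a = -3·b^2.
At (3/2, 5/2) this is -18.7500.

-18.7500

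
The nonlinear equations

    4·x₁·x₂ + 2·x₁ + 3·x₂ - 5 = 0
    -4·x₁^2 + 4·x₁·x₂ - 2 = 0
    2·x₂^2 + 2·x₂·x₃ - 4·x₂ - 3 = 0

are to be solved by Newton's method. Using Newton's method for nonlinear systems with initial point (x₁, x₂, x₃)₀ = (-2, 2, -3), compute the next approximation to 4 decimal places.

At (-2, 2, -3): F = (-19.0000, -34.0000, -15.0000).
Jacobian J = [[4·x₂ + 2, 4·x₁ + 3, 0], [-8·x₁ + 4·x₂, 4·x₁, 0], [0, 4·x₂ + 2·x₃ - 4, 2·x₂]].
At the point, J = [[10.0000, -5.0000, 0.0000], [24.0000, -8.0000, 0.0000], [0.0000, -2.0000, 4.0000]] (det J = 160.0000).
Solving J·Δ = −F gives Δ = (0.4500, -2.9000, 2.3000).
Then the next iterate is (x₁, x₂, x₃)₁ = (-1.5500, -0.9000, -0.7000).

(-1.5500, -0.9000, -0.7000)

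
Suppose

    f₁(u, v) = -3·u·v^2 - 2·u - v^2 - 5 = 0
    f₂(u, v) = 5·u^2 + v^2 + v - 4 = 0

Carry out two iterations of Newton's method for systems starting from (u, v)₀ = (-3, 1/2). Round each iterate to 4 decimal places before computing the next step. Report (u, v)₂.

(-0.9138, 1.1555)

At (-3, 1/2): F = (3.0000, 41.7500).
Jacobian J = [[-3·v^2 - 2, -6·u·v - 2·v], [10·u, 2·v + 1]].
At the point, J = [[-2.7500, 8.0000], [-30.0000, 2.0000]] (det J = 234.5000).
Solving J·Δ = −F gives Δ = (1.3987, 0.1058).
Then the next iterate is (u, v)₁ = (-1.6013, 0.6058).
Round to (-1.6013, 0.6058) and repeat: F = (-0.401393, 9.793602), J = [[-3.100981, 4.608805], [-16.0130, 2.2116]].
Δ = (0.6875, 0.5497), so (u, v)₂ = (-0.9138, 1.1555).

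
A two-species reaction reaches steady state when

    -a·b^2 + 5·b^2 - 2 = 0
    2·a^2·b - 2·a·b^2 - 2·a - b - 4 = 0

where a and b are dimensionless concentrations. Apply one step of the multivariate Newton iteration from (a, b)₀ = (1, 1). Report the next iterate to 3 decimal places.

At (1, 1): F = (2.000, -7.000).
Jacobian J = [[-b^2, -2·a·b + 10·b], [4·a·b - 2·b^2 - 2, 2·a^2 - 4·a·b - 1]].
At the point, J = [[-1.000, 8.000], [0.000, -3.000]] (det J = 3.000).
Solving J·Δ = −F gives Δ = (-16.667, -2.333).
Then the next iterate is (a, b)₁ = (-15.667, -1.333).

(-15.667, -1.333)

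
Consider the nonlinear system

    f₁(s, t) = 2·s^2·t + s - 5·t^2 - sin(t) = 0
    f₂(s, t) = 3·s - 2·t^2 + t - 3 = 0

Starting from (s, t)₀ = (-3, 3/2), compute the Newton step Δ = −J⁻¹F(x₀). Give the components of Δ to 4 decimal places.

(0.1945, -2.8833)

At (-3, 3/2): F = (11.752505, -15.0000).
Jacobian J = [[4·s·t + 1, 2·s^2 - 10·t - cos(t)], [3, -4·t + 1]].
At the point, J = [[-17.0000, 2.929263], [3.0000, -5.0000]] (det J = 76.212212).
Solving J·Δ = −F gives Δ = (0.1945, -2.8833).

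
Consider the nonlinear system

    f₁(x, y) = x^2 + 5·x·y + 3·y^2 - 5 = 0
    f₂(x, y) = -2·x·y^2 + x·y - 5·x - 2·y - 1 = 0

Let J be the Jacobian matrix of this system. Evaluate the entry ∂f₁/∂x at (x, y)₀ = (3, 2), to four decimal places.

16.0000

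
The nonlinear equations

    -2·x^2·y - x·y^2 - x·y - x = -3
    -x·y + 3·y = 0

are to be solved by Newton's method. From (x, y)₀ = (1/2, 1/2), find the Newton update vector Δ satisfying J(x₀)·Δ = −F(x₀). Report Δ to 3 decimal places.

At (1/2, 1/2): F = (1.875, 1.250).
Jacobian J = [[-4·x·y - y^2 - y - 1, -2·x^2 - 2·x·y - x], [-y, -x + 3]].
At the point, J = [[-2.750, -1.500], [-0.500, 2.500]] (det J = -7.625).
Solving J·Δ = −F gives Δ = (0.861, -0.328).

(0.861, -0.328)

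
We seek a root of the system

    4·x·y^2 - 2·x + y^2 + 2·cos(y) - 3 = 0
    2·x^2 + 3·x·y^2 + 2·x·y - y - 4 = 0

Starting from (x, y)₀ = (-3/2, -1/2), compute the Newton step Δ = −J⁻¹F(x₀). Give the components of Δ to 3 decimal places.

(0.216, -0.049)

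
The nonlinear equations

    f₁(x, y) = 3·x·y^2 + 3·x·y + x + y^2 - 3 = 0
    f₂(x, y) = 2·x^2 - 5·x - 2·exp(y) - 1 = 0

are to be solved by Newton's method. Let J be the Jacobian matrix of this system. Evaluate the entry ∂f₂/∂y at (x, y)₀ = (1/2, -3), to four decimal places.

∂f₂/∂y = -2·exp(y).
At (1/2, -3) this is -0.0996.

-0.0996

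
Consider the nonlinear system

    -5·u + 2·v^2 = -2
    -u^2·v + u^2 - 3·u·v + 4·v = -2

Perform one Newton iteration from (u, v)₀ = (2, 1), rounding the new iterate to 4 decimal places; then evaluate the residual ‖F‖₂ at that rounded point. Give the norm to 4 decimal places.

At (2, 1): F = (-6.0000, 0.0000).
Jacobian J = [[-5, 4·v], [-2·u·v + 2·u - 3·v, -u^2 - 3·u + 4]].
At the point, J = [[-5.0000, 4.0000], [-3.0000, -6.0000]] (det J = 42.0000).
Solving J·Δ = −F gives Δ = (-0.8571, 0.4286).
Then the next iterate is (u, v)₁ = (1.1429, 1.4286).
Re-evaluating at (1.1429, 1.4286): F = (0.367296, 2.256313), so ‖F‖₂ = 2.2860.

2.2860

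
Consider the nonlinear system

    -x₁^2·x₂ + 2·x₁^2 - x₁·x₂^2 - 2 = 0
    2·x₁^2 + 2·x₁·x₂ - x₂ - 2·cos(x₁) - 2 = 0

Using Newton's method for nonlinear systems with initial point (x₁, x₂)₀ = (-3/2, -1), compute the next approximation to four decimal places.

At (-3/2, -1): F = (6.2500, 6.358526).
Jacobian J = [[-2·x₁·x₂ + 4·x₁ - x₂^2, -x₁^2 - 2·x₁·x₂], [4·x₁ + 2·x₂ + 2·sin(x₁), 2·x₁ - 1]].
At the point, J = [[-10.0000, -5.2500], [-9.994990, -4.0000]] (det J = -12.473697).
Solving J·Δ = −F gives Δ = (0.6720, -0.0895).
Then the next iterate is (x₁, x₂)₁ = (-0.8280, -1.0895).

(-0.8280, -1.0895)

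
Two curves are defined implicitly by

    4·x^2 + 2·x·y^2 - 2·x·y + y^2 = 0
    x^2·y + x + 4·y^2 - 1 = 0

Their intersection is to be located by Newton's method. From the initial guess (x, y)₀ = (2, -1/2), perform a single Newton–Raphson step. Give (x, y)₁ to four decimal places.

(2.0000, 1.6389)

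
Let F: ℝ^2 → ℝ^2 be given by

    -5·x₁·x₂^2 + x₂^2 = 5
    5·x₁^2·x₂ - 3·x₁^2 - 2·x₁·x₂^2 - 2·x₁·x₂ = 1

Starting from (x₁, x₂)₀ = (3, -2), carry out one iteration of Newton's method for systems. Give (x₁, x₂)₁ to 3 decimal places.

At (3, -2): F = (-61.000, -130.000).
Jacobian J = [[-5·x₂^2, -10·x₁·x₂ + 2·x₂], [10·x₁·x₂ - 6·x₁ - 2·x₂^2 - 2·x₂, 5·x₁^2 - 4·x₁·x₂ - 2·x₁]].
At the point, J = [[-20.000, 56.000], [-82.000, 63.000]] (det J = 3332.000).
Solving J·Δ = −F gives Δ = (-1.032, 0.721).
Then the next iterate is (x₁, x₂)₁ = (1.968, -1.279).

(1.968, -1.279)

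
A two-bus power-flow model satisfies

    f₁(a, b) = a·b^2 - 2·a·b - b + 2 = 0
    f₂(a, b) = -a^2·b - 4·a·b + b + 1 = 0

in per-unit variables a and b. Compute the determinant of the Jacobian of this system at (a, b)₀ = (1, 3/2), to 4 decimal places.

3.0000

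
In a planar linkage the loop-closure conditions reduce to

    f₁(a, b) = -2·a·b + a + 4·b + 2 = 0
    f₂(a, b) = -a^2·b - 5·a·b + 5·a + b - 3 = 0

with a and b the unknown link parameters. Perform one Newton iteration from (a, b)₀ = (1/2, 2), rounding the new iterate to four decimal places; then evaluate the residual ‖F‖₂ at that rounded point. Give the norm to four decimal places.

At (1/2, 2): F = (8.5000, -4.0000).
Jacobian J = [[-2·b + 1, -2·a + 4], [-2·a·b - 5·b + 5, -a^2 - 5·a + 1]].
At the point, J = [[-3.0000, 3.0000], [-7.0000, -1.7500]] (det J = 26.2500).
Solving J·Δ = −F gives Δ = (0.1095, -2.7238).
Then the next iterate is (a, b)₁ = (0.6095, -0.7238).
Re-evaluating at (0.6095, -0.7238): F = (0.596612, 1.798365), so ‖F‖₂ = 1.8947.

1.8947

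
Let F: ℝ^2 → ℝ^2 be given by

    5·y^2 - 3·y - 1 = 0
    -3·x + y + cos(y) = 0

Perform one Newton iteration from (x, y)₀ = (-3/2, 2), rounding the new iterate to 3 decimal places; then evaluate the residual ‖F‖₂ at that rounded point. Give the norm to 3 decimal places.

At (-3/2, 2): F = (13.000, 6.08385).
Jacobian J = [[0, 10·y - 3], [-3, -sin(y) + 1]].
At the point, J = [[0.000, 17.000], [-3.000, 0.09070]] (det J = 51.000).
Solving J·Δ = −F gives Δ = (2.005, -0.765).
Then the next iterate is (x, y)₁ = (0.505, 1.235).
Re-evaluating at (0.505, 1.235): F = (2.92113, 0.04952), so ‖F‖₂ = 2.922.

2.922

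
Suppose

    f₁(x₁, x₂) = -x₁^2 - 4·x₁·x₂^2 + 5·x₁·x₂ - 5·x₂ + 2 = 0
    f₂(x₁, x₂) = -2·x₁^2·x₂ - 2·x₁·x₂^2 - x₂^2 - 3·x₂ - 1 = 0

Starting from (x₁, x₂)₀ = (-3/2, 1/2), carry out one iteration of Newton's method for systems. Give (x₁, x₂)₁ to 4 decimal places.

At (-3/2, 1/2): F = (-5.0000, -4.2500).
Jacobian J = [[-2·x₁ - 4·x₂^2 + 5·x₂, -8·x₁·x₂ + 5·x₁ - 5], [-4·x₁·x₂ - 2·x₂^2, -2·x₁^2 - 4·x₁·x₂ - 2·x₂ - 3]].
At the point, J = [[4.5000, -6.5000], [2.5000, -5.5000]] (det J = -8.5000).
Solving J·Δ = −F gives Δ = (-0.0147, -0.7794).
Then the next iterate is (x₁, x₂)₁ = (-1.5147, -0.2794).

(-1.5147, -0.2794)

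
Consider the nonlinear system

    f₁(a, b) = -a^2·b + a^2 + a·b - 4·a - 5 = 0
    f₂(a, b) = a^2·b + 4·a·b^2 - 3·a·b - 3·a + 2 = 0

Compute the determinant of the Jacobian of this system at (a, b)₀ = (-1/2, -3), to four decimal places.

J = [[-2·a·b + 2·a + b - 4, -a^2 + a], [2·a·b + 4·b^2 - 3·b - 3, a^2 + 8·a·b - 3·a]].
At the point, J = [[-11.0000, -0.7500], [45.0000, 13.7500]].
det J = -117.5000.

-117.5000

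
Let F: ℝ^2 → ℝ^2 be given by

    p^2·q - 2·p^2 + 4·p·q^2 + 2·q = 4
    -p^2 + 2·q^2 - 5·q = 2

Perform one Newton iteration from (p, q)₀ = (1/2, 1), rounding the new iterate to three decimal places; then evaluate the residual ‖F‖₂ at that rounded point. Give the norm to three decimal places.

984.020

At (1/2, 1): F = (-0.250, -5.250).
Jacobian J = [[2·p·q - 4·p + 4·q^2, p^2 + 8·p·q + 2], [-2·p, 4·q - 5]].
At the point, J = [[3.000, 6.250], [-1.000, -1.000]] (det J = 3.250).
Solving J·Δ = −F gives Δ = (-10.173, 4.923).
Then the next iterate is (p, q)₁ = (-9.673, 5.923).
Re-evaluating at (-9.673, 5.923): F = (-982.48093, -55.01807), so ‖F‖₂ = 984.020.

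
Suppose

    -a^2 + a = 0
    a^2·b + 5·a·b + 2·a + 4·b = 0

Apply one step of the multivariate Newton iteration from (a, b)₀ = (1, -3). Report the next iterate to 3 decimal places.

(1.000, -0.200)

At (1, -3): F = (0.000, -28.000).
Jacobian J = [[-2·a + 1, 0], [2·a·b + 5·b + 2, a^2 + 5·a + 4]].
At the point, J = [[-1.000, 0.000], [-19.000, 10.000]] (det J = -10.000).
Solving J·Δ = −F gives Δ = (0.000, 2.800).
Then the next iterate is (a, b)₁ = (1.000, -0.200).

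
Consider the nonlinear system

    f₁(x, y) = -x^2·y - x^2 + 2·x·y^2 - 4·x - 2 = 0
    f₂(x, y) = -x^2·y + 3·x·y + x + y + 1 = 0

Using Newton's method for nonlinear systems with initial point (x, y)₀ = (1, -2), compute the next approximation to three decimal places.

At (1, -2): F = (3.000, -4.000).
Jacobian J = [[-2·x·y - 2·x + 2·y^2 - 4, -x^2 + 4·x·y], [-2·x·y + 3·y + 1, -x^2 + 3·x + 1]].
At the point, J = [[6.000, -9.000], [-1.000, 3.000]] (det J = 9.000).
Solving J·Δ = −F gives Δ = (3.000, 2.333).
Then the next iterate is (x, y)₁ = (4.000, 0.333).

(4.000, 0.333)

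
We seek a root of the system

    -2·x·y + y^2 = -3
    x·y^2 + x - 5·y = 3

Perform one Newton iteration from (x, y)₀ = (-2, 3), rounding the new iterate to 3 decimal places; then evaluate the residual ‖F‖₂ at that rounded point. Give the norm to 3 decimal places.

945.262

At (-2, 3): F = (24.000, -38.000).
Jacobian J = [[-2·y, -2·x + 2·y], [y^2 + 1, 2·x·y - 5]].
At the point, J = [[-6.000, 10.000], [10.000, -17.000]] (det J = 2.000).
Solving J·Δ = −F gives Δ = (14.000, 6.000).
Then the next iterate is (x, y)₁ = (12.000, 9.000).
Re-evaluating at (12.000, 9.000): F = (-132.000, 936.000), so ‖F‖₂ = 945.262.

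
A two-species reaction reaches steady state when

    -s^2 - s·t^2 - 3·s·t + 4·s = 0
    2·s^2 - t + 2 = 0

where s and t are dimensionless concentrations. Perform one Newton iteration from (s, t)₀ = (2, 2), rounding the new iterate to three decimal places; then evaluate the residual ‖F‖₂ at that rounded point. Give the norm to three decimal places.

At (2, 2): F = (-16.000, 8.000).
Jacobian J = [[-2·s - t^2 - 3·t + 4, -2·s·t - 3·s], [4·s, -1]].
At the point, J = [[-10.000, -14.000], [8.000, -1.000]] (det J = 122.000).
Solving J·Δ = −F gives Δ = (-1.049, -0.393).
Then the next iterate is (s, t)₁ = (0.951, 1.607).
Re-evaluating at (0.951, 1.607): F = (-4.14108, 2.20180), so ‖F‖₂ = 4.690.

4.690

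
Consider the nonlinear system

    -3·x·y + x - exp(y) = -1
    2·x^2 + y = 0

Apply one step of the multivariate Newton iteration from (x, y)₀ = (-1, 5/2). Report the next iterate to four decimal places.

(-0.1525, 1.3901)

At (-1, 5/2): F = (-4.682494, 4.5000).
Jacobian J = [[-3·y + 1, -3·x - exp(y)], [4·x, 1]].
At the point, J = [[-6.5000, -9.182494], [-4.0000, 1.0000]] (det J = -43.229976).
Solving J·Δ = −F gives Δ = (0.8475, -1.1099).
Then the next iterate is (x, y)₁ = (-0.1525, 1.3901).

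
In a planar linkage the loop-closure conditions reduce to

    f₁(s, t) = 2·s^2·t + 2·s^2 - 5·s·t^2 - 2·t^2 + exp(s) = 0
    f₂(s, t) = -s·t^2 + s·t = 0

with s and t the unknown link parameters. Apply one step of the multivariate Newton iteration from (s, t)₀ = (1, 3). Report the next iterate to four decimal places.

(1.1971, 1.5634)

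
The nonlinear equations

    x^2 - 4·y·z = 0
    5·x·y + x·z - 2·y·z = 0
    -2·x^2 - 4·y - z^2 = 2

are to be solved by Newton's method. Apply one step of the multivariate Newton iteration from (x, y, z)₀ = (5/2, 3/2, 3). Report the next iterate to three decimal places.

At (5/2, 3/2, 3): F = (-11.750, 17.250, -29.500).
Jacobian J = [[2·x, -4·z, -4·y], [5·y + z, 5·x - 2·z, x - 2·y], [-4·x, -4, -2·z]].
At the point, J = [[5.000, -12.000, -6.000], [10.500, 6.500, -0.500], [-10.000, -4.000, -6.000]] (det J = -1159.000).
Solving J·Δ = −F gives Δ = (-1.444, -0.489, -2.184).
Then the next iterate is (x, y, z)₁ = (1.056, 1.011, 0.816).

(1.056, 1.011, 0.816)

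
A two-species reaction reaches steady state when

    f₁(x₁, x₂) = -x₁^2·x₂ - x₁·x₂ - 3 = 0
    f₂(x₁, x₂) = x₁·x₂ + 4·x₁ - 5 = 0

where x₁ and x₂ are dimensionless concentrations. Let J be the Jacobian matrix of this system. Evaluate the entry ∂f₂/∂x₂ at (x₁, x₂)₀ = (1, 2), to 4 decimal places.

1.0000

∂f₂/∂x₂ = x₁.
At (1, 2) this is 1.0000.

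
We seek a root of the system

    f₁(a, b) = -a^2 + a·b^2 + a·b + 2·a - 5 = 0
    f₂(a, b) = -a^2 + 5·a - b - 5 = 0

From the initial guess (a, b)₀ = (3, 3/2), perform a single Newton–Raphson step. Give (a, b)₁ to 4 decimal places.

At (3, 3/2): F = (3.2500, -0.5000).
Jacobian J = [[-2·a + b^2 + b + 2, 2·a·b + a], [-2·a + 5, -1]].
At the point, J = [[-0.2500, 12.0000], [-1.0000, -1.0000]] (det J = 12.2500).
Solving J·Δ = −F gives Δ = (-0.2245, -0.2755).
Then the next iterate is (a, b)₁ = (2.7755, 1.2245).

(2.7755, 1.2245)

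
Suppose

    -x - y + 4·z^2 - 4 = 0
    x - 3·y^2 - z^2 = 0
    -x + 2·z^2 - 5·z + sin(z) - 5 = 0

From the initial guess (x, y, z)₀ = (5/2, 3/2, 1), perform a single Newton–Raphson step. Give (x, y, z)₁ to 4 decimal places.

(-6.7735, 0.0724, 0.1624)

At (5/2, 3/2, 1): F = (-4.0000, -5.2500, -9.658529).
Jacobian J = [[-1, -1, 8·z], [1, -6·y, -2·z], [-1, 0, 4·z + cos(z) - 5]].
At the point, J = [[-1.0000, -1.0000, 8.0000], [1.0000, -9.0000, -2.0000], [-1.0000, 0.0000, -0.459698]] (det J = -78.596977).
Solving J·Δ = −F gives Δ = (-9.2735, -1.4276, -0.8376).
Then the next iterate is (x, y, z)₁ = (-6.7735, 0.0724, 0.1624).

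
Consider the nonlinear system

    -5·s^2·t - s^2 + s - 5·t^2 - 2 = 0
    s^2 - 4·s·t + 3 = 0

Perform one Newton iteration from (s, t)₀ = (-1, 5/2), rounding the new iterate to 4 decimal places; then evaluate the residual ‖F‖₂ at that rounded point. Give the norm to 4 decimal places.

18.1526

At (-1, 5/2): F = (-47.7500, 14.0000).
Jacobian J = [[-10·s·t - 2·s + 1, -5·s^2 - 10·t], [2·s - 4·t, -4·s]].
At the point, J = [[28.0000, -30.0000], [-12.0000, 4.0000]] (det J = -248.0000).
Solving J·Δ = −F gives Δ = (0.9234, -0.7298).
Then the next iterate is (s, t)₁ = (-0.0766, 1.7702).
Re-evaluating at (-0.0766, 1.7702): F = (-17.802442, 3.548257), so ‖F‖₂ = 18.1526.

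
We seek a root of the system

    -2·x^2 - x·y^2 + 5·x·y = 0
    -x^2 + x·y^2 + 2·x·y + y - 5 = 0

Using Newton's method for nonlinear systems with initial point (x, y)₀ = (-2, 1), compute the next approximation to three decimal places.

(-1.333, -0.333)

At (-2, 1): F = (-16.000, -14.000).
Jacobian J = [[-4·x - y^2 + 5·y, -2·x·y + 5·x], [-2·x + y^2 + 2·y, 2·x·y + 2·x + 1]].
At the point, J = [[12.000, -6.000], [7.000, -7.000]] (det J = -42.000).
Solving J·Δ = −F gives Δ = (0.667, -1.333).
Then the next iterate is (x, y)₁ = (-1.333, -0.333).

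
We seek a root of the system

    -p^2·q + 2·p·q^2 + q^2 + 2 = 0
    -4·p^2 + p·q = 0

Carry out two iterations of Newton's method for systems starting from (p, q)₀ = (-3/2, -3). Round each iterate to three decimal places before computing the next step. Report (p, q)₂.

At (-3/2, -3): F = (-9.250, -4.500).
Jacobian J = [[-2·p·q + 2·q^2, -p^2 + 4·p·q + 2·q], [-8·p + q, p]].
At the point, J = [[9.000, 9.750], [9.000, -1.500]] (det J = -101.250).
Solving J·Δ = −F gives Δ = (0.570, 0.422).
Then the next iterate is (p, q)₁ = (-0.930, -2.578).
Round to (-0.930, -2.578) and repeat: F = (-1.48592, -1.06206), J = [[8.49709, 3.56926], [4.862, -0.930]].
Δ = (0.205, -0.071), so (p, q)₂ = (-0.725, -2.649).

(-0.725, -2.649)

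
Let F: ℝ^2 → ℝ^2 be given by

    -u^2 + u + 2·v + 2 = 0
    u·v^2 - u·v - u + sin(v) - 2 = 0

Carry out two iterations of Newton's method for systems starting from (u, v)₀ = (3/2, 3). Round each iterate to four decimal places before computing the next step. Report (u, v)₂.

(3.1257, 2.3199)

At (3/2, 3): F = (7.2500, 5.641120).
Jacobian J = [[-2·u + 1, 2], [v^2 - v - 1, 2·u·v - u + cos(v)]].
At the point, J = [[-2.0000, 2.0000], [5.0000, 6.510008]] (det J = -23.020015).
Solving J·Δ = −F gives Δ = (1.5602, -2.0648).
Then the next iterate is (u, v)₁ = (3.0602, 0.9352).
Round to (3.0602, 0.9352) and repeat: F = (-2.434224, -4.440933), J = [[-5.1204, 2.0000], [-1.060601, 3.257256]].
Δ = (0.0655, 1.3847), so (u, v)₂ = (3.1257, 2.3199).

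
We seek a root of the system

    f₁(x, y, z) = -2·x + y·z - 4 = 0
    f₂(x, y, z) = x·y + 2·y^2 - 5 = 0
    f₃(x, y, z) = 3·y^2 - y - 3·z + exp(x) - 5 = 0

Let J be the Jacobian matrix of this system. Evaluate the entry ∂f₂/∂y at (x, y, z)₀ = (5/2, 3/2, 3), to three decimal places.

8.500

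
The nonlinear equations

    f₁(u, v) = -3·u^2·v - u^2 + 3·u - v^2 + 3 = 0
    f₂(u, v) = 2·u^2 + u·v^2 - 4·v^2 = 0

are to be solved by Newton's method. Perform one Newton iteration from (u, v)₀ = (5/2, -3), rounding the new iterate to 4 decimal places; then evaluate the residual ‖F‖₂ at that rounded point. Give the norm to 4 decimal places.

At (5/2, -3): F = (51.5000, -1.0000).
Jacobian J = [[-6·u·v - 2·u + 3, -3·u^2 - 2·v], [4·u + v^2, 2·u·v - 8·v]].
At the point, J = [[43.0000, -12.7500], [19.0000, 9.0000]] (det J = 629.2500).
Solving J·Δ = −F gives Δ = (-0.7163, 1.6234).
Then the next iterate is (u, v)₁ = (1.7837, -1.3766).
Re-evaluating at (1.7837, -1.3766): F = (16.413799, 2.163222), so ‖F‖₂ = 16.5557.

16.5557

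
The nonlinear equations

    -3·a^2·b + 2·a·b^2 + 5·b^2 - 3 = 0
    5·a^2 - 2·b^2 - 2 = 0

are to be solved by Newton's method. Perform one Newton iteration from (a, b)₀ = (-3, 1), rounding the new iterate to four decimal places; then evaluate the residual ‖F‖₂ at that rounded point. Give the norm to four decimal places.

12.8086

At (-3, 1): F = (-31.0000, 41.0000).
Jacobian J = [[-6·a·b + 2·b^2, -3·a^2 + 4·a·b + 10·b], [10·a, -4·b]].
At the point, J = [[20.0000, -29.0000], [-30.0000, -4.0000]] (det J = -950.0000).
Solving J·Δ = −F gives Δ = (1.3821, -0.1158).
Then the next iterate is (a, b)₁ = (-1.6179, 0.8842).
Re-evaluating at (-1.6179, 0.8842): F = (-8.564178, 9.524383), so ‖F‖₂ = 12.8086.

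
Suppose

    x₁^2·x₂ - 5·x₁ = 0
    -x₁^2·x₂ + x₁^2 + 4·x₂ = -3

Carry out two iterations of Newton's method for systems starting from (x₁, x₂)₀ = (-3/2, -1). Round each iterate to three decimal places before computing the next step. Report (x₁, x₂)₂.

At (-3/2, -1): F = (5.250, 3.500).
Jacobian J = [[2·x₁·x₂ - 5, x₁^2], [-2·x₁·x₂ + 2·x₁, -x₁^2 + 4]].
At the point, J = [[-2.000, 2.250], [-6.000, 1.750]] (det J = 10.000).
Solving J·Δ = −F gives Δ = (-0.131, -2.450).
Then the next iterate is (x₁, x₂)₁ = (-1.631, -3.450).
Round to (-1.631, -3.450) and repeat: F = (-1.02256, 1.03772), J = [[6.25390, 2.66016], [-14.51590, 1.33984]].
Δ = (0.088, 0.178), so (x₁, x₂)₂ = (-1.543, -3.272).

(-1.543, -3.272)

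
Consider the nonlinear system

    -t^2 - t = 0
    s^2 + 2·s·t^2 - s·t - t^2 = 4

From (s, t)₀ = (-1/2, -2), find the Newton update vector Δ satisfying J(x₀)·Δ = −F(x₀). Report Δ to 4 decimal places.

At (-1/2, -2): F = (-2.0000, -12.7500).
Jacobian J = [[0, -2·t - 1], [2·s + 2·t^2 - t, 4·s·t - s - 2·t]].
At the point, J = [[0.0000, 3.0000], [9.0000, 8.5000]] (det J = -27.0000).
Solving J·Δ = −F gives Δ = (0.7870, 0.6667).

(0.7870, 0.6667)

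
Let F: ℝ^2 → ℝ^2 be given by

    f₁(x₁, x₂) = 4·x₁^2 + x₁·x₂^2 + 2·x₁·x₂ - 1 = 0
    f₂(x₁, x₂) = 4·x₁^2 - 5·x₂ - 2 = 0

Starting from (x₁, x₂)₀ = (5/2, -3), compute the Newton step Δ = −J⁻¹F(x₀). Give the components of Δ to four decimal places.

At (5/2, -3): F = (31.5000, 38.0000).
Jacobian J = [[8·x₁ + x₂^2 + 2·x₂, 2·x₁·x₂ + 2·x₁], [8·x₁, -5]].
At the point, J = [[23.0000, -10.0000], [20.0000, -5.0000]] (det J = 85.0000).
Solving J·Δ = −F gives Δ = (-2.6176, -2.8706).

(-2.6176, -2.8706)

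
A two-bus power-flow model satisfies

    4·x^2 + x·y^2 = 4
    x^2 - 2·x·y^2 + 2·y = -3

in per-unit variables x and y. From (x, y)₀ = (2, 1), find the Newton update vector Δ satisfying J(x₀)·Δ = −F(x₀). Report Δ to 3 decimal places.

At (2, 1): F = (14.000, 5.000).
Jacobian J = [[8·x + y^2, 2·x·y], [2·x - 2·y^2, -4·x·y + 2]].
At the point, J = [[17.000, 4.000], [2.000, -6.000]] (det J = -110.000).
Solving J·Δ = −F gives Δ = (-0.945, 0.518).

(-0.945, 0.518)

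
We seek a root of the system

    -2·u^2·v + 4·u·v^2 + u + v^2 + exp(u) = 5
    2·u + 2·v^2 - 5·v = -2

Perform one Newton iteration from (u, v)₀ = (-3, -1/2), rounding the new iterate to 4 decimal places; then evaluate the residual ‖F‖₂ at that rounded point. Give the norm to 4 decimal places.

0.1828

At (-3, -1/2): F = (-1.700213, -1.0000).
Jacobian J = [[-4·u·v + 4·v^2 + exp(u) + 1, -2·u^2 + 8·u·v + 2·v], [2, 4·v - 5]].
At the point, J = [[-3.950213, -7.0000], [2.0000, -7.0000]] (det J = 41.651491).
Solving J·Δ = −F gives Δ = (-0.1177, -0.1765).
Then the next iterate is (u, v)₁ = (-3.1177, -0.6765).
Re-evaluating at (-3.1177, -0.6765): F = (-0.171846, 0.062404), so ‖F‖₂ = 0.1828.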